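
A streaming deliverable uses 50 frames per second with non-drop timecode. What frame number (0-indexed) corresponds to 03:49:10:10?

Total seconds to the label: (3 × 3600 + 49 × 60 + 10) = 13750.
Frame index = 13750 × 50 + 10 = 687510.

687510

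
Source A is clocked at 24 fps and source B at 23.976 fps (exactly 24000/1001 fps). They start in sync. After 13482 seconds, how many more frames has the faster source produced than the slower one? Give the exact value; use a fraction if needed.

46224/143 frames

A emits 24 × 13482 = 323568 frames; B emits 24000/1001 × 13482 = 46224000/143.
Difference = 46224/143 frames (≈ 323.2448); B is behind A.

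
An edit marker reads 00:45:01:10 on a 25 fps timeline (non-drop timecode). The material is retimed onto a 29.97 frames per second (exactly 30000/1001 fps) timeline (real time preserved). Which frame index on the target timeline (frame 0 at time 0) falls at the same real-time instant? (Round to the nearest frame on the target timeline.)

Source frame index: (0×3600 + 45×60 + 1) × 25 + 10 = 67535.
Real time: 67535 / (25) = 13507/5 s.
Target frame: (13507/5) × (30000/1001) = 6234000/77 ≈ 80961.039 → 80961.

frame 80961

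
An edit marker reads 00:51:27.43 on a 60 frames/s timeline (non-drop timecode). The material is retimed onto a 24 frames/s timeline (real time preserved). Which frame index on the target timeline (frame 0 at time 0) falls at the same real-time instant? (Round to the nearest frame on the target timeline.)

frame 74105

Source frame index: (0×3600 + 51×60 + 27) × 60 + 43 = 185263.
Real time: 185263 / (60) = 185263/60 s.
Target frame: (185263/60) × (24) = 370526/5 ≈ 74105.200 → 74105.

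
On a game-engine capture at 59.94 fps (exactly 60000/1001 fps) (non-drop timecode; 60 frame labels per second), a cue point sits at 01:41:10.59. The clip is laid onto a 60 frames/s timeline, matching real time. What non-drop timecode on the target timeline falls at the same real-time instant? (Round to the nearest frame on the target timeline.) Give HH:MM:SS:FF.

01:41:17:03

Source frame index: (1×3600 + 41×60 + 10) × 60 + 59 = 364259.
Real time: 364259 / (60000/1001) = 364623259/60000 s.
Target frame: (364623259/60000) × (60) = 364623259/1000 ≈ 364623.259 → 364623.
At 60 labels/s: frame 364623 → 01:41:17:03.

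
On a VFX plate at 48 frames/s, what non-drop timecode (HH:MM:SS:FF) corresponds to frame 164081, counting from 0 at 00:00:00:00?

164081 ÷ 48 = 3418 full seconds, remainder 17 frames.
3418 s = 0 h 56 min 58 s.
Timecode: 00:56:58:17.

00:56:58:17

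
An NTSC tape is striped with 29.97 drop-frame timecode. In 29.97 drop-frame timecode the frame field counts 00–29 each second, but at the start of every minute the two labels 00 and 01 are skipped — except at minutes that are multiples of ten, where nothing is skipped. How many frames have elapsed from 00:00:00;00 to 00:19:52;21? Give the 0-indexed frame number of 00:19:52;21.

35745

As if non-drop at 30 labels/s: (0 × 3600 + 19 × 60 + 52) × 30 + 21 = 35781.
Minute boundaries passed: 19; those not divisible by 10: 19 − 1 = 18; dropped labels = 2 × 18 = 36.
Actual frame index = 35781 − 36 = 35745.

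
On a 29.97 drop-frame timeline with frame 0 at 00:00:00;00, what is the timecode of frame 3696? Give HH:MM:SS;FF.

Ten DF minutes hold 17982 frames, so frame 3696 lies in block 0 (frames 0–17981) with 3696 frames into that block.
The block's first minute is 1800 frames and the rest 1798 each; 3696 frames reaches minute 2, so 0 × 18 + 2 × 2 = 4 labels have been skipped so far.
Adding those back, label number 3696 + 4 = 3700 at 30 labels/s is 123 s + 10 f = 0 h 2 min 3 s frame 10, i.e. 00:02:03;10.

00:02:03;10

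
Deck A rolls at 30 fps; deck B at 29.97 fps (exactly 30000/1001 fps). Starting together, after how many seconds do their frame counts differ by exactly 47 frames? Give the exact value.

The gap grows by |30000/1001 − 30| = 30/1001 frames per second.
Time for a 47-frame gap: 47 ÷ (30/1001) = 47047/30 s.

47047/30 seconds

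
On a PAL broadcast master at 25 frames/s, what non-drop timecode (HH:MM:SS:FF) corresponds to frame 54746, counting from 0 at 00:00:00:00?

00:36:29:21

54746 ÷ 25 = 2189 full seconds, remainder 21 frames.
2189 s = 0 h 36 min 29 s.
Timecode: 00:36:29:21.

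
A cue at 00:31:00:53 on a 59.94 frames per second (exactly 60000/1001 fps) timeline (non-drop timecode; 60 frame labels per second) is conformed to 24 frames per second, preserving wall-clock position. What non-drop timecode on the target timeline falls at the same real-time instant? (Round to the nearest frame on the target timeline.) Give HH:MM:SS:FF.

Source frame index: (0×3600 + 31×60 + 0) × 60 + 53 = 111653.
Real time: 111653 / (60000/1001) = 111764653/60000 s.
Target frame: (111764653/60000) × (24) = 111764653/2500 ≈ 44705.861 → 44706.
At 24 labels/s: frame 44706 → 00:31:02:18.

00:31:02:18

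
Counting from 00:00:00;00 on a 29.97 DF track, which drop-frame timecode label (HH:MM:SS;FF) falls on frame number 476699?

Ten DF minutes hold 17982 frames, so frame 476699 lies in block 26 (frames 467532–485513) with 9167 frames into that block.
The block's first minute is 1800 frames and the rest 1798 each; 9167 frames reaches minute 5, so 26 × 18 + 5 × 2 = 478 labels have been skipped so far.
Adding those back, label number 476699 + 478 = 477177 at 30 labels/s is 15905 s + 27 f = 4 h 25 min 5 s frame 27, i.e. 04:25:05;27.

04:25:05;27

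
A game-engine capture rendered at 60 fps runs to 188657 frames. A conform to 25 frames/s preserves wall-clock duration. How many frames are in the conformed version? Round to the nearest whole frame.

78607 frames

Frames at target rate = 188657 × (25) / (60) = 943285/12 ≈ 78607.083.
Nearest whole frame: 78607.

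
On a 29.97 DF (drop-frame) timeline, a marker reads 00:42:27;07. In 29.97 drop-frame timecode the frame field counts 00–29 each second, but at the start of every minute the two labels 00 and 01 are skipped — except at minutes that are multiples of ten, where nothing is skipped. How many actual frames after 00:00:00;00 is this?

Complete 10-minute blocks: 4, each 17982 frames → 71928.
Remaining 2 whole minutes in the current block: 1800 + 1 × 1798 = 3598 frames.
Within the current minute: 27 × 30 + 7 − 2 = 815 (labels ;00/;01 skipped at this minute). Total = 71928 + 3598 + 815 = 76341.

76341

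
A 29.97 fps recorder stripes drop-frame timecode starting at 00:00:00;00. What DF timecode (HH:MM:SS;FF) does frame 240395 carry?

Each 10-minute DF block holds 10 × 60 × 30 − 9 × 2 = 17982 frames. 240395 ÷ 17982 → 13 full blocks, remainder 6629.
Within the partial block the first minute is 1800 frames and each further minute 1798, so 3 further minute boundaries passed. Total skipped labels = 18 × 13 + 2 × 3 = 240.
Non-drop label index = 240395 + 240 = 240635; at 30 labels/s that is 02:13:41:05, i.e. DF 02:13:41;05.

02:13:41;05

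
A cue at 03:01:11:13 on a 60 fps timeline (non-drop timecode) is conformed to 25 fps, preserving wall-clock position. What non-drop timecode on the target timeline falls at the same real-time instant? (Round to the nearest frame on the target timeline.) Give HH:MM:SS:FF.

Source frame index: (3×3600 + 1×60 + 11) × 60 + 13 = 652273.
Real time: 652273 / (60) = 652273/60 s.
Target frame: (652273/60) × (25) = 3261365/12 ≈ 271780.417 → 271780.
At 25 labels/s: frame 271780 → 03:01:11:05.

03:01:11:05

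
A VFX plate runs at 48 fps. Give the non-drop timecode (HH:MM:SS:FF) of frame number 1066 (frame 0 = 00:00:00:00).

00:00:22:10

1066 ÷ 48 = 22 full seconds, remainder 10 frames.
22 s = 0 h 0 min 22 s.
Timecode: 00:00:22:10.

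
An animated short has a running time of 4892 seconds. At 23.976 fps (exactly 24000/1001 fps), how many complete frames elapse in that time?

117290 frames

Frames = 4892 × 24000/1001 = 117408000/1001 ≈ 117290.7093.
Complete frames: 117290.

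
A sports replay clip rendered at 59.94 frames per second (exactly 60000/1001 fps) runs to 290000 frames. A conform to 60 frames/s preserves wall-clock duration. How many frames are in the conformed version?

290290 frames

Target frames = source frames × (target rate / source rate) = 290000 × (60)/(60000/1001) = 290000 × 1001/1000 = 290290.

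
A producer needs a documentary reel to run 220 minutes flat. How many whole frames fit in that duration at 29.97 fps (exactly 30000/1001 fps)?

220 min = 13200 s.
Frames = 13200 × 30000/1001 = 36000000/91 ≈ 395604.3956.
Complete frames: 395604.

395604 frames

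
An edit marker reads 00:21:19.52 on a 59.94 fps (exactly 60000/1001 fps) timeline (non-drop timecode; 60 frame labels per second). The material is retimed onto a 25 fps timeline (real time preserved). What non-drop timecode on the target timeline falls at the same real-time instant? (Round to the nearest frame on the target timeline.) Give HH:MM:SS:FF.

00:21:21:04

Source frame index: (0×3600 + 21×60 + 19) × 60 + 52 = 76792.
Real time: 76792 / (60000/1001) = 9608599/7500 s.
Target frame: (9608599/7500) × (25) = 9608599/300 ≈ 32028.663 → 32029.
At 25 labels/s: frame 32029 → 00:21:21:04.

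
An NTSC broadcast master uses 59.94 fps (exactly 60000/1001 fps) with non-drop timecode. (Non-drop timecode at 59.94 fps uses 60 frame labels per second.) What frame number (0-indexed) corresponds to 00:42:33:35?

Total seconds to the label: (0 × 3600 + 42 × 60 + 33) = 2553.
Frame index = 2553 × 60 + 35 = 153215.

153215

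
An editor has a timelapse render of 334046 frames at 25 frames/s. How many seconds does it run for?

Running time = 334046 / (25) = 13361.84 s.

13361.84 seconds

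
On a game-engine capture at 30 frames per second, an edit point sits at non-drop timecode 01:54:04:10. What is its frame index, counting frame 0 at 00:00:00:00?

frame 205330

Total seconds to the label: (1 × 3600 + 54 × 60 + 4) = 6844.
Frame index = 6844 × 30 + 10 = 205330.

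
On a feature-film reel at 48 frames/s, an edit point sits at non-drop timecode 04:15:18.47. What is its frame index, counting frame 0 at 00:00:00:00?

Total seconds to the label: (4 × 3600 + 15 × 60 + 18) = 15318.
Frame index = 15318 × 48 + 47 = 735311.

frame 735311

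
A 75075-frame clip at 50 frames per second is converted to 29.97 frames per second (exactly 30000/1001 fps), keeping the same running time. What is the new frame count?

45000 frames

Target frames = source frames × (target rate / source rate) = 75075 × (30000/1001)/(50) = 75075 × 600/1001 = 45000.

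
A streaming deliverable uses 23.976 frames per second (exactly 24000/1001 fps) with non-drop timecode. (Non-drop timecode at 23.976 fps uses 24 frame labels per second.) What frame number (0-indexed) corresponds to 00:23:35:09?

Total seconds to the label: (0 × 3600 + 23 × 60 + 35) = 1415.
Frame index = 1415 × 24 + 9 = 33969.

frame 33969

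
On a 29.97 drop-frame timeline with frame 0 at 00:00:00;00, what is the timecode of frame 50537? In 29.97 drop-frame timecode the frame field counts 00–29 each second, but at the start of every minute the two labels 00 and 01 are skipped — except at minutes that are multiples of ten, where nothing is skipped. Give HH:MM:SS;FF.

00:28:06;09

Ten DF minutes hold 17982 frames, so frame 50537 lies in block 2 (frames 35964–53945) with 14573 frames into that block.
The block's first minute is 1800 frames and the rest 1798 each; 14573 frames reaches minute 8, so 2 × 18 + 8 × 2 = 52 labels have been skipped so far.
Adding those back, label number 50537 + 52 = 50589 at 30 labels/s is 1686 s + 9 f = 0 h 28 min 6 s frame 9, i.e. 00:28:06;09.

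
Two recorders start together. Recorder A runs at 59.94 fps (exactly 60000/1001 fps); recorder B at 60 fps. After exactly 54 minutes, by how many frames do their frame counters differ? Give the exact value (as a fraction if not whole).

194400/1001 frames

54 min = 3240 s.
A emits 60000/1001 × 3240 = 194400000/1001 frames; B emits 60 × 3240 = 194400.
Difference = 194400/1001 frames (≈ 194.2058); B is ahead of A.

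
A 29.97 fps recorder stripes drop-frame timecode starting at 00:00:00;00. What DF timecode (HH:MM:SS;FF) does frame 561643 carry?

05:12:20;05

Ten DF minutes hold 17982 frames, so frame 561643 lies in block 31 (frames 557442–575423) with 4201 frames into that block.
The block's first minute is 1800 frames and the rest 1798 each; 4201 frames reaches minute 2, so 31 × 18 + 2 × 2 = 562 labels have been skipped so far.
Adding those back, label number 561643 + 562 = 562205 at 30 labels/s is 18740 s + 5 f = 5 h 12 min 20 s frame 5, i.e. 05:12:20;05.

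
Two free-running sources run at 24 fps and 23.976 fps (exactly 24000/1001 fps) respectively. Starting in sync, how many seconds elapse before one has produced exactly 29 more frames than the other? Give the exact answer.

The gap grows by |24000/1001 − 24| = 24/1001 frames per second.
Time for a 29-frame gap: 29 ÷ (24/1001) = 29029/24 s.

29029/24 seconds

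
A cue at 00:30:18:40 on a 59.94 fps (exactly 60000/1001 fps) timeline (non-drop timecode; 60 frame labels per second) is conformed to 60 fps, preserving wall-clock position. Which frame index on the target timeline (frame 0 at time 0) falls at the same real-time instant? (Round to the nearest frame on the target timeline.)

frame 109229

Source frame index: (0×3600 + 30×60 + 18) × 60 + 40 = 109120.
Real time: 109120 / (60000/1001) = 682682/375 s.
Target frame: (682682/375) × (60) = 2730728/25 ≈ 109229.120 → 109229.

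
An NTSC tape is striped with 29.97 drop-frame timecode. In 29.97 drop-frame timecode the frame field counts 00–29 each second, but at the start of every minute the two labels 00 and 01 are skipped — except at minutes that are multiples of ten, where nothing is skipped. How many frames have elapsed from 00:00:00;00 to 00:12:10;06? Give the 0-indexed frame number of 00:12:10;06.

As if non-drop at 30 labels/s: (0 × 3600 + 12 × 60 + 10) × 30 + 6 = 21906.
Minute boundaries passed: 12; those not divisible by 10: 12 − 1 = 11; dropped labels = 2 × 11 = 22.
Actual frame index = 21906 − 22 = 21884.

21884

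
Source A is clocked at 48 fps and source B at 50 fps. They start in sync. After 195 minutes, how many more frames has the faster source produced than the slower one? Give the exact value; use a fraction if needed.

23400 frames

195 min = 11700 s.
A emits 48 × 11700 = 561600 frames; B emits 50 × 11700 = 585000.
Difference = 23400 frames; B is ahead of A.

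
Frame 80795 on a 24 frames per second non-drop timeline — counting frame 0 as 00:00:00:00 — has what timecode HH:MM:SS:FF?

80795 ÷ 24 = 3366 full seconds, remainder 11 frames.
3366 s = 0 h 56 min 6 s.
Timecode: 00:56:06:11.

00:56:06:11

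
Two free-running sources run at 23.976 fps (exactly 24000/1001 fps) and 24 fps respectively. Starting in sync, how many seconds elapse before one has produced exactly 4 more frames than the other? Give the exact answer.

The gap grows by |24 − 24000/1001| = 24/1001 frames per second.
Time for a 4-frame gap: 4 ÷ (24/1001) = 1001/6 s.

1001/6 seconds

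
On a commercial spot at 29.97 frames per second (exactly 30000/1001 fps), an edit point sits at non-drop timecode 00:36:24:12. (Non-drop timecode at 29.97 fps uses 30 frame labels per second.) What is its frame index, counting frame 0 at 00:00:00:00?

Total seconds to the label: (0 × 3600 + 36 × 60 + 24) = 2184.
Frame index = 2184 × 30 + 12 = 65532.

frame 65532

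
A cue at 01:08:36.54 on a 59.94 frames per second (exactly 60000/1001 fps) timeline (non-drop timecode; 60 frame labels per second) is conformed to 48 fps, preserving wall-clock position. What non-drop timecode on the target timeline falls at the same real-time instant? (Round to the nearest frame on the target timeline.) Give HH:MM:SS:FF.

Source frame index: (1×3600 + 8×60 + 36) × 60 + 54 = 247014.
Real time: 247014 / (60000/1001) = 41210169/10000 s.
Target frame: (41210169/10000) × (48) = 123630507/625 ≈ 197808.811 → 197809.
At 48 labels/s: frame 197809 → 01:08:41:01.

01:08:41:01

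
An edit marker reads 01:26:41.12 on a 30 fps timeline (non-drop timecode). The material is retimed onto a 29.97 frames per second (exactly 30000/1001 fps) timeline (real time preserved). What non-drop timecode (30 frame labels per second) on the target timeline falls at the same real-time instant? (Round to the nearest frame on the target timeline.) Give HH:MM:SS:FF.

Source frame index: (1×3600 + 26×60 + 41) × 30 + 12 = 156042.
Real time: 156042 / (30) = 26007/5 s.
Target frame: (26007/5) × (30000/1001) = 156042000/1001 ≈ 155886.114 → 155886.
At 30 labels/s: frame 155886 → 01:26:36:06.

01:26:36:06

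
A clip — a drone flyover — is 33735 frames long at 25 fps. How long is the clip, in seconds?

1349.4 seconds

Running time = 33735 / (25) = 1349.4 s.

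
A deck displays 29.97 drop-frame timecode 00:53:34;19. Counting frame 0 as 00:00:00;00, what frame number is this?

As if non-drop at 30 labels/s: (0 × 3600 + 53 × 60 + 34) × 30 + 19 = 96439.
Minute boundaries passed: 53; those not divisible by 10: 53 − 5 = 48; dropped labels = 2 × 48 = 96.
Actual frame index = 96439 − 96 = 96343.

96343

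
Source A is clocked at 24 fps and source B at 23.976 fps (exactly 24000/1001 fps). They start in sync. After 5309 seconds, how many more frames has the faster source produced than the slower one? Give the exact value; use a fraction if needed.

127416/1001 frames

A emits 24 × 5309 = 127416 frames; B emits 24000/1001 × 5309 = 127416000/1001.
Difference = 127416/1001 frames (≈ 127.2887); B is behind A.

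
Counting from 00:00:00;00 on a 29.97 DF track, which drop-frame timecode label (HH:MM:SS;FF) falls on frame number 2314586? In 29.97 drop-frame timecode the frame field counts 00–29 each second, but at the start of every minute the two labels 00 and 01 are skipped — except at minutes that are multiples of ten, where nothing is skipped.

21:27:10;04

Ten DF minutes hold 17982 frames, so frame 2314586 lies in block 128 (frames 2301696–2319677) with 12890 frames into that block.
The block's first minute is 1800 frames and the rest 1798 each; 12890 frames reaches minute 7, so 128 × 18 + 7 × 2 = 2318 labels have been skipped so far.
Adding those back, label number 2314586 + 2318 = 2316904 at 30 labels/s is 77230 s + 4 f = 21 h 27 min 10 s frame 4, i.e. 21:27:10;04.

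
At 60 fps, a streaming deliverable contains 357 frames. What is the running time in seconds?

5.95 seconds

Running time = 357 / (60) = 5.95 s.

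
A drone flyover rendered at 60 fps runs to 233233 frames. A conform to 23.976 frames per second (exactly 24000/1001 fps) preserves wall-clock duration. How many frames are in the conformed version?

93200 frames

Target frames = source frames × (target rate / source rate) = 233233 × (24000/1001)/(60) = 233233 × 400/1001 = 93200.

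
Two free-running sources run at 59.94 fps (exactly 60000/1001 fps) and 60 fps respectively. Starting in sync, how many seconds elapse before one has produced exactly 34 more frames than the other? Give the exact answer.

The gap grows by |60 − 60000/1001| = 60/1001 frames per second.
Time for a 34-frame gap: 34 ÷ (60/1001) = 17017/30 s.

17017/30 seconds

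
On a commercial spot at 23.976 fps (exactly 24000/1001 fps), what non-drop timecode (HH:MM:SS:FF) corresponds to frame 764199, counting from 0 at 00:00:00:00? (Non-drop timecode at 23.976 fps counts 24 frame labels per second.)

764199 ÷ 24 = 31841 full seconds, remainder 15 frames.
31841 s = 8 h 50 min 41 s.
Timecode: 08:50:41:15.

08:50:41:15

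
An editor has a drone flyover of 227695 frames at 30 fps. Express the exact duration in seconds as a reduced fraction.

45539/6 seconds

Running time = 227695 ÷ (30) = 227695 × 1/30 = 45539/6 s.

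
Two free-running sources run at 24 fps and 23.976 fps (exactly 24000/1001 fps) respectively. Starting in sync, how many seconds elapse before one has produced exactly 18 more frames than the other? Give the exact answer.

750.75 seconds

The gap grows by |24000/1001 − 24| = 24/1001 frames per second.
Time for a 18-frame gap: 18 ÷ (24/1001) = 750.75 s.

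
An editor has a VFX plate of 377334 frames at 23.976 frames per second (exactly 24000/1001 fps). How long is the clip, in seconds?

15737.97225 seconds

Running time = 377334 / (24000/1001) = 15737.97225 s.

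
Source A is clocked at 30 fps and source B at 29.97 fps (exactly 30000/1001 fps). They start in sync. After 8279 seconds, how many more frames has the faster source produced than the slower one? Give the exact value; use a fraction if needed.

248370/1001 frames

A emits 30 × 8279 = 248370 frames; B emits 30000/1001 × 8279 = 248370000/1001.
Difference = 248370/1001 frames (≈ 248.1219); B is behind A.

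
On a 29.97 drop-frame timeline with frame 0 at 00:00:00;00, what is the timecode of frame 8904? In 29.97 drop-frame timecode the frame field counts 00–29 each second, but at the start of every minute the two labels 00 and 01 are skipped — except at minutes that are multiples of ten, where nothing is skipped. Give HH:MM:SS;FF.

00:04:57;02

Ten DF minutes hold 17982 frames, so frame 8904 lies in block 0 (frames 0–17981) with 8904 frames into that block.
The block's first minute is 1800 frames and the rest 1798 each; 8904 frames reaches minute 4, so 0 × 18 + 4 × 2 = 8 labels have been skipped so far.
Adding those back, label number 8904 + 8 = 8912 at 30 labels/s is 297 s + 2 f = 0 h 4 min 57 s frame 2, i.e. 00:04:57;02.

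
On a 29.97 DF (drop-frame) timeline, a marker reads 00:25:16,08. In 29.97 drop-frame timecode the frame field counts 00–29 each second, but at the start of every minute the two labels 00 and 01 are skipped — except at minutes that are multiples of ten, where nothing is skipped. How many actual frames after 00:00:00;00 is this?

As if non-drop at 30 labels/s: (0 × 3600 + 25 × 60 + 16) × 30 + 8 = 45488.
Minute boundaries passed: 25; those not divisible by 10: 25 − 2 = 23; dropped labels = 2 × 23 = 46.
Actual frame index = 45488 − 46 = 45442.

45442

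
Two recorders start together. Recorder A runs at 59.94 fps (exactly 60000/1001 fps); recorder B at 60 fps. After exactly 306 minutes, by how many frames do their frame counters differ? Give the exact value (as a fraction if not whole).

306 min = 18360 s.
A emits 60000/1001 × 18360 = 1101600000/1001 frames; B emits 60 × 18360 = 1101600.
Difference = 1101600/1001 frames (≈ 1100.4995); B is ahead of A.

1101600/1001 frames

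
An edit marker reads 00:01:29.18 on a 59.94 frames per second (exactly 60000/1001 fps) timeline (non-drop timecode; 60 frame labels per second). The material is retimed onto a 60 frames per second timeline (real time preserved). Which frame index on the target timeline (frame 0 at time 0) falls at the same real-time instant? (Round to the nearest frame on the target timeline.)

Source frame index: (0×3600 + 1×60 + 29) × 60 + 18 = 5358.
Real time: 5358 / (60000/1001) = 893893/10000 s.
Target frame: (893893/10000) × (60) = 2681679/500 ≈ 5363.358 → 5363.

frame 5363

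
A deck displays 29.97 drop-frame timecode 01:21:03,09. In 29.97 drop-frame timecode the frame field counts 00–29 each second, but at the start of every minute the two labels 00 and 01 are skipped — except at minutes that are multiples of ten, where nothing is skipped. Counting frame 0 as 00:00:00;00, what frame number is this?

145753

Complete 10-minute blocks: 8, each 17982 frames → 143856.
Remaining 1 whole minute in the current block: 1800 + 0 × 1798 = 1800 frames.
Within the current minute: 3 × 30 + 9 − 2 = 97 (labels ;00/;01 skipped at this minute). Total = 143856 + 1800 + 97 = 145753.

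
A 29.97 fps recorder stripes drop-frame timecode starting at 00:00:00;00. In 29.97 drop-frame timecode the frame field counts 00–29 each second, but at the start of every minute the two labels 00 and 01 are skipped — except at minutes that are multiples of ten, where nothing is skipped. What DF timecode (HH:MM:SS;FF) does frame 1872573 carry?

Ten DF minutes hold 17982 frames, so frame 1872573 lies in block 104 (frames 1870128–1888109) with 2445 frames into that block.
The block's first minute is 1800 frames and the rest 1798 each; 2445 frames reaches minute 1, so 104 × 18 + 1 × 2 = 1874 labels have been skipped so far.
Adding those back, label number 1872573 + 1874 = 1874447 at 30 labels/s is 62481 s + 17 f = 17 h 21 min 21 s frame 17, i.e. 17:21:21;17.

17:21:21;17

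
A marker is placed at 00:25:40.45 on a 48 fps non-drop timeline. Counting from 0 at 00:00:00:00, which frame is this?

Total seconds to the label: (0 × 3600 + 25 × 60 + 40) = 1540.
Frame index = 1540 × 48 + 45 = 73965.

frame 73965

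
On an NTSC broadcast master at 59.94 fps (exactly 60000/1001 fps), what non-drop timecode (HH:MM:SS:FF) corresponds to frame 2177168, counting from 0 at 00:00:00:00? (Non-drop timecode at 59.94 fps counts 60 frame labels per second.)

10:04:46:08

2177168 ÷ 60 = 36286 full seconds, remainder 8 frames.
36286 s = 10 h 4 min 46 s.
Timecode: 10:04:46:08.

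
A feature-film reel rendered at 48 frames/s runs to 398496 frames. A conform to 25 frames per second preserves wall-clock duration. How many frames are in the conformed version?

207550 frames

Target frames = source frames × (target rate / source rate) = 398496 × (25)/(48) = 398496 × 25/48 = 207550.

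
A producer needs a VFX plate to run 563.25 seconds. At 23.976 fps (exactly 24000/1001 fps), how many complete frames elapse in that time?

Frames = 563.25 × 24000/1001 = 13518000/1001 ≈ 13504.4955.
Complete frames: 13504.

13504 frames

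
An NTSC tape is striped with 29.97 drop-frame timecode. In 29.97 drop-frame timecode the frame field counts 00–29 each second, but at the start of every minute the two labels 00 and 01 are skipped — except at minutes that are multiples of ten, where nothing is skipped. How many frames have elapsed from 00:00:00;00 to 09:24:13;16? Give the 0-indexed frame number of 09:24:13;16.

Complete 10-minute blocks: 56, each 17982 frames → 1006992.
Remaining 4 whole minutes in the current block: 1800 + 3 × 1798 = 7194 frames.
Within the current minute: 13 × 30 + 16 − 2 = 404 (labels ;00/;01 skipped at this minute). Total = 1006992 + 7194 + 404 = 1014590.

1014590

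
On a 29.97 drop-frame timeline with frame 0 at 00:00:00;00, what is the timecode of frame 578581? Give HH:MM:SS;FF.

Ten DF minutes hold 17982 frames, so frame 578581 lies in block 32 (frames 575424–593405) with 3157 frames into that block.
The block's first minute is 1800 frames and the rest 1798 each; 3157 frames reaches minute 1, so 32 × 18 + 1 × 2 = 578 labels have been skipped so far.
Adding those back, label number 578581 + 578 = 579159 at 30 labels/s is 19305 s + 9 f = 5 h 21 min 45 s frame 9, i.e. 05:21:45;09.

05:21:45;09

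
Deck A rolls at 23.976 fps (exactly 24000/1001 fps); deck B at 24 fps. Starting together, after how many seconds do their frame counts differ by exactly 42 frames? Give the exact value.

1751.75 seconds

The gap grows by |24 − 24000/1001| = 24/1001 frames per second.
Time for a 42-frame gap: 42 ÷ (24/1001) = 1751.75 s.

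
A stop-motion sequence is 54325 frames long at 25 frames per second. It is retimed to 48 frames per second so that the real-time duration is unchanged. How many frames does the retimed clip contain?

Target frames = source frames × (target rate / source rate) = 54325 × (48)/(25) = 54325 × 48/25 = 104304.

104304 frames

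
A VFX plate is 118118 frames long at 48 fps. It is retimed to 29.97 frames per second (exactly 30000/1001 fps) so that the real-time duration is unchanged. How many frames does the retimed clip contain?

Target frames = source frames × (target rate / source rate) = 118118 × (30000/1001)/(48) = 118118 × 625/1001 = 73750.

73750 frames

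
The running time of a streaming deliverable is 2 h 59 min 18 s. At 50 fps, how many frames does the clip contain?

537900 frames

2 h 59 min 18 s = 10758 s.
Frames = 10758 × 50 = 537900.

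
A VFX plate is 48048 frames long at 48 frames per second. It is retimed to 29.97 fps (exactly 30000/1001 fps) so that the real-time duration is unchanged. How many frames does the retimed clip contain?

30000 frames

Target frames = source frames × (target rate / source rate) = 48048 × (30000/1001)/(48) = 48048 × 625/1001 = 30000.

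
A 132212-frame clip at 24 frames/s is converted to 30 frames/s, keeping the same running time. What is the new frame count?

165265 frames

Target frames = source frames × (target rate / source rate) = 132212 × (30)/(24) = 132212 × 5/4 = 165265.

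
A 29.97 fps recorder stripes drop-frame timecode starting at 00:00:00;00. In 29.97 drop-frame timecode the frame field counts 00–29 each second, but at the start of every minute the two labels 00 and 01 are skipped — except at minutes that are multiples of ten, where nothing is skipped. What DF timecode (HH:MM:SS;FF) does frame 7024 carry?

Ten DF minutes hold 17982 frames, so frame 7024 lies in block 0 (frames 0–17981) with 7024 frames into that block.
The block's first minute is 1800 frames and the rest 1798 each; 7024 frames reaches minute 3, so 0 × 18 + 3 × 2 = 6 labels have been skipped so far.
Adding those back, label number 7024 + 6 = 7030 at 30 labels/s is 234 s + 10 f = 0 h 3 min 54 s frame 10, i.e. 00:03:54;10.

00:03:54;10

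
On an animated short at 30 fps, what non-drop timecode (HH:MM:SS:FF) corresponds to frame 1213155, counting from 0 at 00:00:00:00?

11:13:58:15

1213155 ÷ 30 = 40438 full seconds, remainder 15 frames.
40438 s = 11 h 13 min 58 s.
Timecode: 11:13:58:15.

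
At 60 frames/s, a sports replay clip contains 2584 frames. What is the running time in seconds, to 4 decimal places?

43.0667 seconds

Running time = 2584 × 1/60 = 646/15 s ≈ 43.0667 s.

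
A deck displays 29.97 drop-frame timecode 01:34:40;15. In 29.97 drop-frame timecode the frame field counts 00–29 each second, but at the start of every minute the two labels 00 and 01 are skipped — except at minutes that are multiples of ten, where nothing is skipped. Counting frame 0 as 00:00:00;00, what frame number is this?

170245

Complete 10-minute blocks: 9, each 17982 frames → 161838.
Remaining 4 whole minutes in the current block: 1800 + 3 × 1798 = 7194 frames.
Within the current minute: 40 × 30 + 15 − 2 = 1213 (labels ;00/;01 skipped at this minute). Total = 161838 + 7194 + 1213 = 170245.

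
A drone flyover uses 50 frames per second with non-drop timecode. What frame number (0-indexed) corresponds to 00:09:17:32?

Total seconds to the label: (0 × 3600 + 9 × 60 + 17) = 557.
Frame index = 557 × 50 + 32 = 27882.

27882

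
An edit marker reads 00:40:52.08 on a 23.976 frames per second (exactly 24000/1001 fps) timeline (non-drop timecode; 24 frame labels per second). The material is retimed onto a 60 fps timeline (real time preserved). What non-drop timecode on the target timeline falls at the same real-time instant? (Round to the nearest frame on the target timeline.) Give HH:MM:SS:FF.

00:40:54:47

Source frame index: (0×3600 + 40×60 + 52) × 24 + 8 = 58856.
Real time: 58856 / (24000/1001) = 7364357/3000 s.
Target frame: (7364357/3000) × (60) = 7364357/50 ≈ 147287.140 → 147287.
At 60 labels/s: frame 147287 → 00:40:54:47.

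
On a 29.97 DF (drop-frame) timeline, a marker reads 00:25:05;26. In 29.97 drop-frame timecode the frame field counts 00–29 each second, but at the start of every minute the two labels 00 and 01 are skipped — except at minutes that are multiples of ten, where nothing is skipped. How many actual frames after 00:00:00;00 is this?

45130

Complete 10-minute blocks: 2, each 17982 frames → 35964.
Remaining 5 whole minutes in the current block: 1800 + 4 × 1798 = 8992 frames.
Within the current minute: 5 × 30 + 26 − 2 = 174 (labels ;00/;01 skipped at this minute). Total = 35964 + 8992 + 174 = 45130.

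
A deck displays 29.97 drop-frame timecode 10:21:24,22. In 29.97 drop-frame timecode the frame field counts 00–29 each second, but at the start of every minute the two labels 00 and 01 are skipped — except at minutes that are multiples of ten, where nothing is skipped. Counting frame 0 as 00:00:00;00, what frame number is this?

1117424

Complete 10-minute blocks: 62, each 17982 frames → 1114884.
Remaining 1 whole minute in the current block: 1800 + 0 × 1798 = 1800 frames.
Within the current minute: 24 × 30 + 22 − 2 = 740 (labels ;00/;01 skipped at this minute). Total = 1114884 + 1800 + 740 = 1117424.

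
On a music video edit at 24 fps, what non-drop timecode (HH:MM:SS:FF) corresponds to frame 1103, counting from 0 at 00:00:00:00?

1103 ÷ 24 = 45 full seconds, remainder 23 frames.
45 s = 0 h 0 min 45 s.
Timecode: 00:00:45:23.

00:00:45:23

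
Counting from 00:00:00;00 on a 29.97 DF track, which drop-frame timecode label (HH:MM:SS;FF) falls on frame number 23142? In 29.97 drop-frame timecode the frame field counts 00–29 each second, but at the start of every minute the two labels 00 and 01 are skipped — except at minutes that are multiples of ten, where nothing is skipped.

Each 10-minute DF block holds 10 × 60 × 30 − 9 × 2 = 17982 frames. 23142 ÷ 17982 → 1 full block, remainder 5160.
Within the partial block the first minute is 1800 frames and each further minute 1798, so 2 further minute boundaries passed. Total skipped labels = 18 × 1 + 2 × 2 = 22.
Non-drop label index = 23142 + 22 = 23164; at 30 labels/s that is 00:12:52:04, i.e. DF 00:12:52;04.

00:12:52;04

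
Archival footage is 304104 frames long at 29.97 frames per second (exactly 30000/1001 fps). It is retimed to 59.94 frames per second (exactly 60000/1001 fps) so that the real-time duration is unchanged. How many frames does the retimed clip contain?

Frames at target rate = 304104 × (60000/1001) / (30000/1001) = 608208.

608208 frames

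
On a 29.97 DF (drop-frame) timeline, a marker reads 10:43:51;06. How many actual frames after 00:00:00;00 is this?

As if non-drop at 30 labels/s: (10 × 3600 + 43 × 60 + 51) × 30 + 6 = 1158936.
Minute boundaries passed: 643; those not divisible by 10: 643 − 64 = 579; dropped labels = 2 × 579 = 1158.
Actual frame index = 1158936 − 1158 = 1157778.

1157778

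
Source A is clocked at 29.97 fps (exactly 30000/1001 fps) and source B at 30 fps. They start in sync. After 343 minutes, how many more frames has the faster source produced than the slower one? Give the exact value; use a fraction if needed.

343 min = 20580 s.
A emits 30000/1001 × 20580 = 88200000/143 frames; B emits 30 × 20580 = 617400.
Difference = 88200/143 frames (≈ 616.7832); B is ahead of A.

88200/143 frames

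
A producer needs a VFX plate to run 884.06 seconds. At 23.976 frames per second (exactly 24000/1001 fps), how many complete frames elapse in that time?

21196 frames

Frames = 884.06 × 24000/1001 = 21217440/1001 ≈ 21196.2438.
Complete frames: 21196.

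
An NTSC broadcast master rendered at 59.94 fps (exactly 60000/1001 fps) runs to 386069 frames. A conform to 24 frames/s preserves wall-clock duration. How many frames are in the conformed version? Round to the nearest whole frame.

Frames at target rate = 386069 × (24) / (60000/1001) = 386455069/2500 ≈ 154582.028.
Nearest whole frame: 154582.

154582 frames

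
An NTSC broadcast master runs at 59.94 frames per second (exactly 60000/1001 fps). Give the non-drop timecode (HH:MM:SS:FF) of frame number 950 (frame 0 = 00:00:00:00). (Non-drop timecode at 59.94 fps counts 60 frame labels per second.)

950 ÷ 60 = 15 full seconds, remainder 50 frames.
15 s = 0 h 0 min 15 s.
Timecode: 00:00:15:50.

00:00:15:50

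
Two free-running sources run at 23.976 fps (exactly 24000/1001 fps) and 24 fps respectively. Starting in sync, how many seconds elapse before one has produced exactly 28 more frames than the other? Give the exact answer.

7007/6 seconds

The gap grows by |24 − 24000/1001| = 24/1001 frames per second.
Time for a 28-frame gap: 28 ÷ (24/1001) = 7007/6 s.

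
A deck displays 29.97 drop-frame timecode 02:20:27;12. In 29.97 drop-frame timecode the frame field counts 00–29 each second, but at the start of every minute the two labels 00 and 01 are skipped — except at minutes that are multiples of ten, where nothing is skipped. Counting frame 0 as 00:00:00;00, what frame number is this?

Complete 10-minute blocks: 14, each 17982 frames → 251748.
Remaining 0 whole minutes in the current block: 0 frames.
Within the current minute: 27 × 30 + 12 = 822. Total = 251748 + 0 + 822 = 252570.

252570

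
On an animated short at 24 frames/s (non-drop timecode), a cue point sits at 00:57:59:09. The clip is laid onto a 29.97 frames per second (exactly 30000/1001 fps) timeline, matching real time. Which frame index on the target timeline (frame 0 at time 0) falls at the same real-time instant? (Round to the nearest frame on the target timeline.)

frame 104277

Source frame index: (0×3600 + 57×60 + 59) × 24 + 9 = 83505.
Real time: 83505 / (24) = 27835/8 s.
Target frame: (27835/8) × (30000/1001) = 104381250/1001 ≈ 104276.973 → 104277.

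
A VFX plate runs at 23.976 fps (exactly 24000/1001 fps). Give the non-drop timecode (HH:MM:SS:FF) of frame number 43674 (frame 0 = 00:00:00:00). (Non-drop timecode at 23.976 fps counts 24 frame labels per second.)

43674 ÷ 24 = 1819 full seconds, remainder 18 frames.
1819 s = 0 h 30 min 19 s.
Timecode: 00:30:19:18.

00:30:19:18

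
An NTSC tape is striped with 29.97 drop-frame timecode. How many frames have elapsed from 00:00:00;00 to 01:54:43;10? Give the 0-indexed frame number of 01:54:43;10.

206294

As if non-drop at 30 labels/s: (1 × 3600 + 54 × 60 + 43) × 30 + 10 = 206500.
Minute boundaries passed: 114; those not divisible by 10: 114 − 11 = 103; dropped labels = 2 × 103 = 206.
Actual frame index = 206500 − 206 = 206294.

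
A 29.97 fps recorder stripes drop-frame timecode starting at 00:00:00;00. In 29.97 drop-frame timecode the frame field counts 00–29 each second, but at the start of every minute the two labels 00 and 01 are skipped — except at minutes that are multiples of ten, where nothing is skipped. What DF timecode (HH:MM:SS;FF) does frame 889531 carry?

08:14:40;21

Ten DF minutes hold 17982 frames, so frame 889531 lies in block 49 (frames 881118–899099) with 8413 frames into that block.
The block's first minute is 1800 frames and the rest 1798 each; 8413 frames reaches minute 4, so 49 × 18 + 4 × 2 = 890 labels have been skipped so far.
Adding those back, label number 889531 + 890 = 890421 at 30 labels/s is 29680 s + 21 f = 8 h 14 min 40 s frame 21, i.e. 08:14:40;21.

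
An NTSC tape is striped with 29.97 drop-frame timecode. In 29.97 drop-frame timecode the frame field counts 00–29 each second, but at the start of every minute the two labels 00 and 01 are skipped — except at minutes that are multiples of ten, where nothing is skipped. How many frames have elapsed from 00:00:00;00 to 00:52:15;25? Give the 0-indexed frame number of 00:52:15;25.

93981

As if non-drop at 30 labels/s: (0 × 3600 + 52 × 60 + 15) × 30 + 25 = 94075.
Minute boundaries passed: 52; those not divisible by 10: 52 − 5 = 47; dropped labels = 2 × 47 = 94.
Actual frame index = 94075 − 94 = 93981.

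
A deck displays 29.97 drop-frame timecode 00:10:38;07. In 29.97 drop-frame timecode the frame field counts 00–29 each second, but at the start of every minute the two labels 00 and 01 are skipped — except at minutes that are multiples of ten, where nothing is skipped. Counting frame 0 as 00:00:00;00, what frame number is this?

19129

Complete 10-minute blocks: 1, each 17982 frames → 17982.
Remaining 0 whole minutes in the current block: 0 frames.
Within the current minute: 38 × 30 + 7 = 1147. Total = 17982 + 0 + 1147 = 19129.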